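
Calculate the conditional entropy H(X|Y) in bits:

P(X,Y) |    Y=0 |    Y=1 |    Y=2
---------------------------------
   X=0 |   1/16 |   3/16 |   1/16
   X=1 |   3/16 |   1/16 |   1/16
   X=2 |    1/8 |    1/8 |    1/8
1.4694 bits

Using the chain rule: H(X|Y) = H(X,Y) - H(Y)

First, compute H(X,Y) = 3.0306 bits

Marginal P(Y) = (3/8, 3/8, 1/4)
H(Y) = 1.5613 bits

H(X|Y) = H(X,Y) - H(Y) = 3.0306 - 1.5613 = 1.4694 bits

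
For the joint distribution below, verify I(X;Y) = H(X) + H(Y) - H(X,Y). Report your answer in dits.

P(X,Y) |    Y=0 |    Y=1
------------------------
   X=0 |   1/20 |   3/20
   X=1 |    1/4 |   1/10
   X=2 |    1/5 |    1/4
I(X;Y) = 0.0270 dits

Mutual information has multiple equivalent forms:
- I(X;Y) = H(X) - H(X|Y)
- I(X;Y) = H(Y) - H(Y|X)
- I(X;Y) = H(X) + H(Y) - H(X,Y)

Computing all quantities:
H(X) = 0.4554, H(Y) = 0.3010, H(X,Y) = 0.7295
H(X|Y) = 0.4284, H(Y|X) = 0.2740

Verification:
H(X) - H(X|Y) = 0.4554 - 0.4284 = 0.0270
H(Y) - H(Y|X) = 0.3010 - 0.2740 = 0.0270
H(X) + H(Y) - H(X,Y) = 0.4554 + 0.3010 - 0.7295 = 0.0270

All forms give I(X;Y) = 0.0270 dits. ✓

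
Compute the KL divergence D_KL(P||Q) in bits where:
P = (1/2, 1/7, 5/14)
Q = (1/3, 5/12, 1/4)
0.2556 bits

KL divergence: D_KL(P||Q) = Σ p(x) log(p(x)/q(x))

Computing term by term:
  x=0: 1/2 × log_2[(1/2)/(1/3)] = 1/2 × 0.5850 = 0.2925
  x=1: 1/7 × log_2[(1/7)/(5/12)] = 1/7 × -1.5443 = -0.2206
  x=2: 5/14 × log_2[(5/14)/(1/4)] = 5/14 × 0.5146 = 0.1838

D_KL(P||Q) = 0.2556 bits

Note: KL divergence is always non-negative and equals 0 iff P = Q.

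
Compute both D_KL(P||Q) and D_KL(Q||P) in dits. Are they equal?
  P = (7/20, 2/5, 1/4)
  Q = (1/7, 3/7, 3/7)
D_KL(P||Q) = 0.0657, D_KL(Q||P) = 0.0576

KL divergence is not symmetric: D_KL(P||Q) ≠ D_KL(Q||P) in general.

D_KL(P||Q) = 0.0657 dits
D_KL(Q||P) = 0.0576 dits

No, they are not equal!

This asymmetry is why KL divergence is not a true distance metric.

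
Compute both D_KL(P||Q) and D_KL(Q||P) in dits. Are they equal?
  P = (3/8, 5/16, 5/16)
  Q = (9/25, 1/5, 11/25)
D_KL(P||Q) = 0.0208, D_KL(Q||P) = 0.0202

KL divergence is not symmetric: D_KL(P||Q) ≠ D_KL(Q||P) in general.

D_KL(P||Q) = 0.0208 dits
D_KL(Q||P) = 0.0202 dits

No, they are not equal!

This asymmetry is why KL divergence is not a true distance metric.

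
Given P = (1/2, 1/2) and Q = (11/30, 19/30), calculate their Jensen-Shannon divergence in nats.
0.0091 nats

Jensen-Shannon divergence is:
JSD(P||Q) = 0.5 × D_KL(P||M) + 0.5 × D_KL(Q||M)
where M = 0.5 × (P + Q) is the mixture distribution.

M = 0.5 × (1/2, 1/2) + 0.5 × (11/30, 19/30) = (13/30, 17/30)

D_KL(P||M) = 0.0090 nats
D_KL(Q||M) = 0.0092 nats

JSD(P||Q) = 0.5 × 0.0090 + 0.5 × 0.0092 = 0.0091 nats

Unlike KL divergence, JSD is symmetric and bounded: 0 ≤ JSD ≤ log(2).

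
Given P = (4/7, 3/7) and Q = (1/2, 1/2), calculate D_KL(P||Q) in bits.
0.0148 bits

KL divergence: D_KL(P||Q) = Σ p(x) log(p(x)/q(x))

Computing term by term:
  x=0: 4/7 × log_2[(4/7)/(1/2)] = 4/7 × 0.1926 = 0.1101
  x=1: 3/7 × log_2[(3/7)/(1/2)] = 3/7 × -0.2224 = -0.0953

D_KL(P||Q) = 0.0148 bits

Note: KL divergence is always non-negative and equals 0 iff P = Q.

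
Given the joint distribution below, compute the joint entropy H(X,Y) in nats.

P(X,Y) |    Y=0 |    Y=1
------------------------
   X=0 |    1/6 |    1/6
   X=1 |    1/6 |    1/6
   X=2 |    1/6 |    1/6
1.7918 nats

Joint entropy is H(X,Y) = -Σ_{x,y} p(x,y) log p(x,y).

Summing over all non-zero entries:
H(X,Y) = -[1/6·log_e(1/6) + 1/6·log_e(1/6) + 1/6·log_e(1/6) + 1/6·log_e(1/6) + 1/6·log_e(1/6) + 1/6·log_e(1/6)]
H(X,Y) = 1.7918 nats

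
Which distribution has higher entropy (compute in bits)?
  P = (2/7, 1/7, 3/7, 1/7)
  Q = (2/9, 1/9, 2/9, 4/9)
P

Computing entropies in bits:
H(P) = 1.8424
H(Q) = 1.8366

Distribution P has higher entropy.

Intuition: The distribution closer to uniform (more spread out) has higher entropy.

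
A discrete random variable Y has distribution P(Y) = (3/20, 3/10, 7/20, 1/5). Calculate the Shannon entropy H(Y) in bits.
1.9261 bits

Shannon entropy is H(X) = -Σ p(x) log p(x).

For P = (3/20, 3/10, 7/20, 1/5):
H = -3/20 × log_2(3/20) -3/10 × log_2(3/10) -7/20 × log_2(7/20) -1/5 × log_2(1/5)
H = 1.9261 bits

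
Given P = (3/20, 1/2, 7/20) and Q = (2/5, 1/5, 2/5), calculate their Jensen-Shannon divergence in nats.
0.0635 nats

Jensen-Shannon divergence is:
JSD(P||Q) = 0.5 × D_KL(P||M) + 0.5 × D_KL(Q||M)
where M = 0.5 × (P + Q) is the mixture distribution.

M = 0.5 × (3/20, 1/2, 7/20) + 0.5 × (2/5, 1/5, 2/5) = (11/40, 7/20, 3/8)

D_KL(P||M) = 0.0633 nats
D_KL(Q||M) = 0.0638 nats

JSD(P||Q) = 0.5 × 0.0633 + 0.5 × 0.0638 = 0.0635 nats

Unlike KL divergence, JSD is symmetric and bounded: 0 ≤ JSD ≤ log(2).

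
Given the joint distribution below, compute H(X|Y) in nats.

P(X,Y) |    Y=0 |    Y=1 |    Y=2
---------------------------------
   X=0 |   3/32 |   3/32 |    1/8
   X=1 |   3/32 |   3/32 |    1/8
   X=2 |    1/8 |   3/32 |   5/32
1.0932 nats

Using the chain rule: H(X|Y) = H(X,Y) - H(Y)

First, compute H(X,Y) = 2.1794 nats

Marginal P(Y) = (5/16, 9/32, 13/32)
H(Y) = 1.0862 nats

H(X|Y) = H(X,Y) - H(Y) = 2.1794 - 1.0862 = 1.0932 nats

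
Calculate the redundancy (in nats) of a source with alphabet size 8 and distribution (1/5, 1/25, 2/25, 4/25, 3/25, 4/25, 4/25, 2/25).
0.0906 nats

Redundancy measures how far a source is from maximum entropy:
R = H_max - H(X)

Maximum entropy for 8 symbols: H_max = log_e(8) = 2.0794 nats
Actual entropy: H(X) = 1.9888 nats
Redundancy: R = 2.0794 - 1.9888 = 0.0906 nats

This redundancy represents potential for compression: the source could be compressed by 0.0906 nats per symbol.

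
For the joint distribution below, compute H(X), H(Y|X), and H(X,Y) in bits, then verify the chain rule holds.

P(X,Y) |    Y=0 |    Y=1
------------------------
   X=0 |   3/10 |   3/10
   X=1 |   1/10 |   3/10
H(X,Y) = 1.8955, H(X) = 0.9710, H(Y|X) = 0.9245 (all in bits)

Chain rule: H(X,Y) = H(X) + H(Y|X)

Left side — joint entropy directly:
H(X,Y) = -Σ p(x,y) log p(x,y) = 1.8955 bits

Right side — compute H(Y|X) from the conditional distributions:
P(X) = (3/5, 2/5), so H(X) = 0.9710 bits
H(Y|X) = Σ_x P(X=x) · H(Y|X=x):
  P(Y|X=0) = (1/2, 1/2), H(Y|X=0) = 1.0000, weight P(X=0) = 3/5
  P(Y|X=1) = (1/4, 3/4), H(Y|X=1) = 0.8113, weight P(X=1) = 2/5
H(Y|X) = 0.9245 bits

H(X) + H(Y|X) = 0.9710 + 0.9245 = 1.8955 bits

Both sides equal 1.8955 bits. ✓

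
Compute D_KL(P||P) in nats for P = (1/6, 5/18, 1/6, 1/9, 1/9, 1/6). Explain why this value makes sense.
0.0000 nats

KL divergence satisfies the Gibbs inequality: D_KL(P||Q) ≥ 0 for all distributions P, Q.

D_KL(P||Q) = Σ p(x) log(p(x)/q(x))
Each term is p(x) × log_e(p(x)/p(x)) = p(x) × log_e(1) = 0, so the sum is 0.
D_KL(P||Q) = 0.0000 nats

When P = Q, the KL divergence is exactly 0, as there is no 'divergence' between identical distributions.

This non-negativity is a fundamental property: relative entropy cannot be negative because it measures how different Q is from P.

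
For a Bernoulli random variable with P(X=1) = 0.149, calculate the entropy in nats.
0.4210 nats

The binary entropy function is:
H(p) = -p log(p) - (1-p) log(1-p)

H(0.149) = -0.149 × log_e(0.149) - 0.851 × log_e(0.851)
H(0.149) = 0.4210 nats

Note: Binary entropy is maximized at p=0.5 (H=1 bit) and minimized at p=0 or p=1 (H=0).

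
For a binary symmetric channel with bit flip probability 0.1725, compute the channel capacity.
0.3366 bits

For a binary symmetric channel (BSC) with error probability p:
Capacity C = 1 - H(p) bits per symbol

where H(p) = -p log₂(p) - (1-p) log₂(1-p) is the binary entropy function.

H(0.1725) = 0.6634 bits
C = 1 - 0.6634 = 0.3366 bits per symbol

This means we can reliably transmit up to 0.3366 bits of information per channel use.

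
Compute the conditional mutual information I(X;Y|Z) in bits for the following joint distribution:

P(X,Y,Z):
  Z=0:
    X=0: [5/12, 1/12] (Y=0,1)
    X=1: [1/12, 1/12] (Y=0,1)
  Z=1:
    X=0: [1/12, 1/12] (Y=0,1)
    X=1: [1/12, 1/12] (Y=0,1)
0.0492 bits

Conditional mutual information: I(X;Y|Z) = H(X|Z) + H(Y|Z) - H(X,Y|Z)

H(Z) = 0.9183
H(X,Z) = 1.7925 → H(X|Z) = 0.8742
H(Y,Z) = 1.7925 → H(Y|Z) = 0.8742
H(X,Y,Z) = 2.6175 → H(X,Y|Z) = 1.6992

I(X;Y|Z) = 0.8742 + 0.8742 - 1.6992 = 0.0492 bits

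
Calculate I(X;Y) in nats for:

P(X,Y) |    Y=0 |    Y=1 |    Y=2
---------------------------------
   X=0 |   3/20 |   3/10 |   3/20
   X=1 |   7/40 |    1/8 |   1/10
0.0230 nats

Mutual information: I(X;Y) = H(X) + H(Y) - H(X,Y)

Marginals:
P(X) = (3/5, 2/5), H(X) = 0.6730 nats
P(Y) = (13/40, 17/40, 1/4), H(Y) = 1.0755 nats

Joint entropy: H(X,Y) = 1.7255 nats

I(X;Y) = 0.6730 + 1.0755 - 1.7255 = 0.0230 nats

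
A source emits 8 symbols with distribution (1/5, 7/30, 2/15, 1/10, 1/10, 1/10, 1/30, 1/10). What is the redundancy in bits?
0.1658 bits

Redundancy measures how far a source is from maximum entropy:
R = H_max - H(X)

Maximum entropy for 8 symbols: H_max = log_2(8) = 3.0000 bits
Actual entropy: H(X) = 2.8342 bits
Redundancy: R = 3.0000 - 2.8342 = 0.1658 bits

This redundancy represents potential for compression: the source could be compressed by 0.1658 bits per symbol.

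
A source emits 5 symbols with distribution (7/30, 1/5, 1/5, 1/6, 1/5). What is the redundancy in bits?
0.0081 bits

Redundancy measures how far a source is from maximum entropy:
R = H_max - H(X)

Maximum entropy for 5 symbols: H_max = log_2(5) = 2.3219 bits
Actual entropy: H(X) = 2.3139 bits
Redundancy: R = 2.3219 - 2.3139 = 0.0081 bits

This redundancy represents potential for compression: the source could be compressed by 0.0081 bits per symbol.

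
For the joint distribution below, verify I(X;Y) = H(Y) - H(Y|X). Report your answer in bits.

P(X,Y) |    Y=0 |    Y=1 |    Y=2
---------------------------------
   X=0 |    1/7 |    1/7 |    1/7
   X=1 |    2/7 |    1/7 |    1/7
I(X;Y) = 0.0202 bits

Mutual information has multiple equivalent forms:
- I(X;Y) = H(X) - H(X|Y)
- I(X;Y) = H(Y) - H(Y|X)
- I(X;Y) = H(X) + H(Y) - H(X,Y)

Computing all quantities:
H(X) = 0.9852, H(Y) = 1.5567, H(X,Y) = 2.5216
H(X|Y) = 0.9650, H(Y|X) = 1.5364

Verification:
H(X) - H(X|Y) = 0.9852 - 0.9650 = 0.0202
H(Y) - H(Y|X) = 1.5567 - 1.5364 = 0.0202
H(X) + H(Y) - H(X,Y) = 0.9852 + 1.5567 - 2.5216 = 0.0202

All forms give I(X;Y) = 0.0202 bits. ✓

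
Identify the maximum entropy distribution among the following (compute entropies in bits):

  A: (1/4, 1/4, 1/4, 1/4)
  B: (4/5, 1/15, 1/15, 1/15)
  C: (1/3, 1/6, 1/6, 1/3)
A

For a discrete distribution over n outcomes, entropy is maximized by the uniform distribution.

Computing entropies:
H(A) = 2.0000 bits
H(B) = 1.0389 bits
H(C) = 1.9183 bits

The uniform distribution (where all probabilities equal 1/4) achieves the maximum entropy of log_2(4) = 2.0000 bits.

Distribution A has the highest entropy.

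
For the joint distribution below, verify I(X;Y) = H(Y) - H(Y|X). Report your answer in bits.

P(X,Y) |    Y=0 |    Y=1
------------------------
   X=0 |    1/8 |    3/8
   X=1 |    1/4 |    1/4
I(X;Y) = 0.0488 bits

Mutual information has multiple equivalent forms:
- I(X;Y) = H(X) - H(X|Y)
- I(X;Y) = H(Y) - H(Y|X)
- I(X;Y) = H(X) + H(Y) - H(X,Y)

Computing all quantities:
H(X) = 1.0000, H(Y) = 0.9544, H(X,Y) = 1.9056
H(X|Y) = 0.9512, H(Y|X) = 0.9056

Verification:
H(X) - H(X|Y) = 1.0000 - 0.9512 = 0.0488
H(Y) - H(Y|X) = 0.9544 - 0.9056 = 0.0488
H(X) + H(Y) - H(X,Y) = 1.0000 + 0.9544 - 1.9056 = 0.0488

All forms give I(X;Y) = 0.0488 bits. ✓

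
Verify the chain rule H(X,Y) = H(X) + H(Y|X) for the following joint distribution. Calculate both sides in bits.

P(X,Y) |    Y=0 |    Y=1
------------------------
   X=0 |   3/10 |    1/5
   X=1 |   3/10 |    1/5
H(X,Y) = 1.9710, H(X) = 1.0000, H(Y|X) = 0.9710 (all in bits)

Chain rule: H(X,Y) = H(X) + H(Y|X)

Left side — joint entropy directly:
H(X,Y) = -Σ p(x,y) log p(x,y) = 1.9710 bits

Right side — compute H(Y|X) from the conditional distributions:
P(X) = (1/2, 1/2), so H(X) = 1.0000 bits
H(Y|X) = Σ_x P(X=x) · H(Y|X=x):
  P(Y|X=0) = (3/5, 2/5), H(Y|X=0) = 0.9710, weight P(X=0) = 1/2
  P(Y|X=1) = (3/5, 2/5), H(Y|X=1) = 0.9710, weight P(X=1) = 1/2
H(Y|X) = 0.9710 bits

H(X) + H(Y|X) = 1.0000 + 0.9710 = 1.9710 bits

Both sides equal 1.9710 bits. ✓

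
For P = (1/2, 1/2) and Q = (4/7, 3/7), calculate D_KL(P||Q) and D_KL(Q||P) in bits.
D_KL(P||Q) = 0.0149, D_KL(Q||P) = 0.0148

KL divergence is not symmetric: D_KL(P||Q) ≠ D_KL(Q||P) in general.

D_KL(P||Q) = 0.0149 bits
D_KL(Q||P) = 0.0148 bits

No, they are not equal!

This asymmetry is why KL divergence is not a true distance metric.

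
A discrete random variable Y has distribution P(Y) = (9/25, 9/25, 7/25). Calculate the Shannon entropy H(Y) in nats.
1.0920 nats

Shannon entropy is H(X) = -Σ p(x) log p(x).

For P = (9/25, 9/25, 7/25):
H = -9/25 × log_e(9/25) -9/25 × log_e(9/25) -7/25 × log_e(7/25)
H = 1.0920 nats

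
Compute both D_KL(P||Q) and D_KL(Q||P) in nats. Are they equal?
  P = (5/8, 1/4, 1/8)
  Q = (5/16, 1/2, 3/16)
D_KL(P||Q) = 0.2092, D_KL(Q||P) = 0.2060

KL divergence is not symmetric: D_KL(P||Q) ≠ D_KL(Q||P) in general.

D_KL(P||Q) = 0.2092 nats
D_KL(Q||P) = 0.2060 nats

No, they are not equal!

This asymmetry is why KL divergence is not a true distance metric.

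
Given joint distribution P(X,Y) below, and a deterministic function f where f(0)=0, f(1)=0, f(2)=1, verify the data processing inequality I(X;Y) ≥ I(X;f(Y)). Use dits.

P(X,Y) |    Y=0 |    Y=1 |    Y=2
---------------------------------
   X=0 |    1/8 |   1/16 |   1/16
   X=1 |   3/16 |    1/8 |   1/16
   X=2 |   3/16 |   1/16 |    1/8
I(X;Y) = 0.0092, I(X;f(Y)) = 0.0061, inequality holds: 0.0092 ≥ 0.0061

Data Processing Inequality: For any Markov chain X → Y → Z, we have I(X;Y) ≥ I(X;Z).

Here Z = f(Y) is a deterministic function of Y, forming X → Y → Z.

Original I(X;Y) = 0.0092 dits

After applying f:
P(X,Z) where Z=f(Y):
- P(X,Z=0) = P(X,Y=0) + P(X,Y=1)
- P(X,Z=1) = P(X,Y=2)

I(X;Z) = I(X;f(Y)) = 0.0061 dits

Verification: 0.0092 ≥ 0.0061 ✓

Information cannot be created by processing; the function f can only lose information about X.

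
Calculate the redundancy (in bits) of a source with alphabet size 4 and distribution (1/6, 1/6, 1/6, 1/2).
0.2075 bits

Redundancy measures how far a source is from maximum entropy:
R = H_max - H(X)

Maximum entropy for 4 symbols: H_max = log_2(4) = 2.0000 bits
Actual entropy: H(X) = 1.7925 bits
Redundancy: R = 2.0000 - 1.7925 = 0.2075 bits

This redundancy represents potential for compression: the source could be compressed by 0.2075 bits per symbol.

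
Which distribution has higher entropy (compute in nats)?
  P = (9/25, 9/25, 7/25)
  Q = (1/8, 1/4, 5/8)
P

Computing entropies in nats:
H(P) = 1.0920
H(Q) = 0.9003

Distribution P has higher entropy.

Intuition: The distribution closer to uniform (more spread out) has higher entropy.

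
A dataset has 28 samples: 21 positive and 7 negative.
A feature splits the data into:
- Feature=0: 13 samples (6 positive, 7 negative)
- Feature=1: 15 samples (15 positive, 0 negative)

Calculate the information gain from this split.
0.3490 bits

Information Gain = H(Y) - H(Y|Feature)

Before split:
P(positive) = 21/28 = 0.7500
H(Y) = 0.8113 bits

After split:
Feature=0: H = 0.9957 bits (weight = 13/28)
Feature=1: H = 0.0000 bits (weight = 15/28)
H(Y|Feature) = (13/28)×0.9957 + (15/28)×0.0000 = 0.4623 bits

Information Gain = 0.8113 - 0.4623 = 0.3490 bits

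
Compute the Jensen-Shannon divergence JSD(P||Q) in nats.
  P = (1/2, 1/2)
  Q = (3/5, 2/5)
0.0051 nats

Jensen-Shannon divergence is:
JSD(P||Q) = 0.5 × D_KL(P||M) + 0.5 × D_KL(Q||M)
where M = 0.5 × (P + Q) is the mixture distribution.

M = 0.5 × (1/2, 1/2) + 0.5 × (3/5, 2/5) = (11/20, 9/20)

D_KL(P||M) = 0.0050 nats
D_KL(Q||M) = 0.0051 nats

JSD(P||Q) = 0.5 × 0.0050 + 0.5 × 0.0051 = 0.0051 nats

Unlike KL divergence, JSD is symmetric and bounded: 0 ≤ JSD ≤ log(2).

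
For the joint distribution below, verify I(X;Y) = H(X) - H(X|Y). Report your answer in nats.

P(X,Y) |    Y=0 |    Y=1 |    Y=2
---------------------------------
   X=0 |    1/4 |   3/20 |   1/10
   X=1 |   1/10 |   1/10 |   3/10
I(X;Y) = 0.0906 nats

Mutual information has multiple equivalent forms:
- I(X;Y) = H(X) - H(X|Y)
- I(X;Y) = H(Y) - H(Y|X)
- I(X;Y) = H(X) + H(Y) - H(X,Y)

Computing all quantities:
H(X) = 0.6931, H(Y) = 1.0805, H(X,Y) = 1.6831
H(X|Y) = 0.6026, H(Y|X) = 0.9900

Verification:
H(X) - H(X|Y) = 0.6931 - 0.6026 = 0.0906
H(Y) - H(Y|X) = 1.0805 - 0.9900 = 0.0906
H(X) + H(Y) - H(X,Y) = 0.6931 + 1.0805 - 1.6831 = 0.0906

All forms give I(X;Y) = 0.0906 nats. ✓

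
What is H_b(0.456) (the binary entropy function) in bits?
0.9944 bits

The binary entropy function is:
H(p) = -p log(p) - (1-p) log(1-p)

H(0.456) = -0.456 × log_2(0.456) - 0.544 × log_2(0.544)
H(0.456) = 0.9944 bits

Note: Binary entropy is maximized at p=0.5 (H=1 bit) and minimized at p=0 or p=1 (H=0).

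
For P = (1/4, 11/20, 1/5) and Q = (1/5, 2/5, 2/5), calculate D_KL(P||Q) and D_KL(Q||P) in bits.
D_KL(P||Q) = 0.1332, D_KL(Q||P) = 0.1518

KL divergence is not symmetric: D_KL(P||Q) ≠ D_KL(Q||P) in general.

D_KL(P||Q) = 0.1332 bits
D_KL(Q||P) = 0.1518 bits

No, they are not equal!

This asymmetry is why KL divergence is not a true distance metric.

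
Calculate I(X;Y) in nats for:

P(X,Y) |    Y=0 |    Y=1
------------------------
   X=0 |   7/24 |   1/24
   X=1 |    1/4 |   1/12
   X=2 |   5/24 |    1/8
0.0288 nats

Mutual information: I(X;Y) = H(X) + H(Y) - H(X,Y)

Marginals:
P(X) = (1/3, 1/3, 1/3), H(X) = 1.0986 nats
P(Y) = (3/4, 1/4), H(Y) = 0.5623 nats

Joint entropy: H(X,Y) = 1.6322 nats

I(X;Y) = 1.0986 + 0.5623 - 1.6322 = 0.0288 nats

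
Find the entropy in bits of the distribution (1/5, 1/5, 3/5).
1.3710 bits

Shannon entropy is H(X) = -Σ p(x) log p(x).

For P = (1/5, 1/5, 3/5):
H = -1/5 × log_2(1/5) -1/5 × log_2(1/5) -3/5 × log_2(3/5)
H = 1.3710 bits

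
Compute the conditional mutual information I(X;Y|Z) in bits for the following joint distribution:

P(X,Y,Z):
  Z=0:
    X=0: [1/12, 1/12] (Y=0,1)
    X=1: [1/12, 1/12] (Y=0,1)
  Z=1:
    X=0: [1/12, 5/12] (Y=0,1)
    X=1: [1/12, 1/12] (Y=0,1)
0.0492 bits

Conditional mutual information: I(X;Y|Z) = H(X|Z) + H(Y|Z) - H(X,Y|Z)

H(Z) = 0.9183
H(X,Z) = 1.7925 → H(X|Z) = 0.8742
H(Y,Z) = 1.7925 → H(Y|Z) = 0.8742
H(X,Y,Z) = 2.6175 → H(X,Y|Z) = 1.6992

I(X;Y|Z) = 0.8742 + 0.8742 - 1.6992 = 0.0492 bits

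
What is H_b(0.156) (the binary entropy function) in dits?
0.1880 dits

The binary entropy function is:
H(p) = -p log(p) - (1-p) log(1-p)

H(0.156) = -0.156 × log_10(0.156) - 0.844 × log_10(0.844)
H(0.156) = 0.1880 dits

Note: Binary entropy is maximized at p=0.5 (H=1 bit) and minimized at p=0 or p=1 (H=0).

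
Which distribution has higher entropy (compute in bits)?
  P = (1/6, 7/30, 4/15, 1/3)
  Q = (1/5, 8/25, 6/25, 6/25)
Q

Computing entropies in bits:
H(P) = 1.9575
H(Q) = 1.9787

Distribution Q has higher entropy.

Intuition: The distribution closer to uniform (more spread out) has higher entropy.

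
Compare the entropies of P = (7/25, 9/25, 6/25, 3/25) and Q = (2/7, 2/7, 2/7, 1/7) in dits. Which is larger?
Q

Computing entropies in dits:
H(P) = 0.5738
H(Q) = 0.5871

Distribution Q has higher entropy.

Intuition: The distribution closer to uniform (more spread out) has higher entropy.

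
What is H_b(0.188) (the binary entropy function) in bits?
0.6973 bits

The binary entropy function is:
H(p) = -p log(p) - (1-p) log(1-p)

H(0.188) = -0.188 × log_2(0.188) - 0.812 × log_2(0.812)
H(0.188) = 0.6973 bits

Note: Binary entropy is maximized at p=0.5 (H=1 bit) and minimized at p=0 or p=1 (H=0).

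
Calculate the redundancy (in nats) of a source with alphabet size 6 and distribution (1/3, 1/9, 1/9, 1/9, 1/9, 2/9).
0.1148 nats

Redundancy measures how far a source is from maximum entropy:
R = H_max - H(X)

Maximum entropy for 6 symbols: H_max = log_e(6) = 1.7918 nats
Actual entropy: H(X) = 1.6770 nats
Redundancy: R = 1.7918 - 1.6770 = 0.1148 nats

This redundancy represents potential for compression: the source could be compressed by 0.1148 nats per symbol.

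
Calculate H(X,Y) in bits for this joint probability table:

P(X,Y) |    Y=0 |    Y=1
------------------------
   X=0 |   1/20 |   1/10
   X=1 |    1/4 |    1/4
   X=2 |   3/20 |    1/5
2.4232 bits

Joint entropy is H(X,Y) = -Σ_{x,y} p(x,y) log p(x,y).

Summing over all non-zero entries:
H(X,Y) = -[1/20·log_2(1/20) + 1/10·log_2(1/10) + 1/4·log_2(1/4) + 1/4·log_2(1/4) + 3/20·log_2(3/20) + 1/5·log_2(1/5)]
H(X,Y) = 2.4232 bits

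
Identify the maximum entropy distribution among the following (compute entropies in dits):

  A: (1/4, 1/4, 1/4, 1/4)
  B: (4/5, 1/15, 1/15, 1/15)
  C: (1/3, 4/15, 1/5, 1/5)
A

For a discrete distribution over n outcomes, entropy is maximized by the uniform distribution.

Computing entropies:
H(A) = 0.6021 dits
H(B) = 0.3127 dits
H(C) = 0.5917 dits

The uniform distribution (where all probabilities equal 1/4) achieves the maximum entropy of log_10(4) = 0.6021 dits.

Distribution A has the highest entropy.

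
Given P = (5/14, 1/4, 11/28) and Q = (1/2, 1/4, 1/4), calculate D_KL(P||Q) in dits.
0.0249 dits

KL divergence: D_KL(P||Q) = Σ p(x) log(p(x)/q(x))

Computing term by term:
  x=0: 5/14 × log_10[(5/14)/(1/2)] = 5/14 × -0.1461 = -0.0522
  x=1: 1/4 × log_10[(1/4)/(1/4)] = 1/4 × 0.0000 = 0.0000
  x=2: 11/28 × log_10[(11/28)/(1/4)] = 11/28 × 0.1963 = 0.0771

D_KL(P||Q) = 0.0249 dits

Note: KL divergence is always non-negative and equals 0 iff P = Q.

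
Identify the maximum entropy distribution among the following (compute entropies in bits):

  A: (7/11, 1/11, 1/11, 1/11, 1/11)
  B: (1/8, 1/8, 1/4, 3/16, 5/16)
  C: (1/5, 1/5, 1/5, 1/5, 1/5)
C

For a discrete distribution over n outcomes, entropy is maximized by the uniform distribution.

Computing entropies:
H(A) = 1.6729 bits
H(B) = 2.2272 bits
H(C) = 2.3219 bits

The uniform distribution (where all probabilities equal 1/5) achieves the maximum entropy of log_2(5) = 2.3219 bits.

Distribution C has the highest entropy.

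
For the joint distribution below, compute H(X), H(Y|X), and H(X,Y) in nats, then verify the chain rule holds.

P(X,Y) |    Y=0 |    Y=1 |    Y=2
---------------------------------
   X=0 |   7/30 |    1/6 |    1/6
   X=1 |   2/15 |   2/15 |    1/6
H(X,Y) = 1.7728, H(X) = 0.6842, H(Y|X) = 1.0885 (all in nats)

Chain rule: H(X,Y) = H(X) + H(Y|X)

Left side — joint entropy directly:
H(X,Y) = -Σ p(x,y) log p(x,y) = 1.7728 nats

Right side — compute H(Y|X) from the conditional distributions:
P(X) = (17/30, 13/30), so H(X) = 0.6842 nats
H(Y|X) = Σ_x P(X=x) · H(Y|X=x):
  P(Y|X=0) = (7/17, 5/17, 5/17), H(Y|X=0) = 1.0852, weight P(X=0) = 17/30
  P(Y|X=1) = (4/13, 4/13, 5/13), H(Y|X=1) = 1.0928, weight P(X=1) = 13/30
H(Y|X) = 1.0885 nats

H(X) + H(Y|X) = 0.6842 + 1.0885 = 1.7728 nats

Both sides equal 1.7728 nats. ✓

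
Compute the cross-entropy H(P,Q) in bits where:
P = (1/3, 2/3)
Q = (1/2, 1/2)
1.0000 bits

Cross-entropy: H(P,Q) = -Σ p(x) log q(x)

Alternatively: H(P,Q) = H(P) + D_KL(P||Q)
H(P) = 0.9183 bits
D_KL(P||Q) = 0.0817 bits

H(P,Q) = 0.9183 + 0.0817 = 1.0000 bits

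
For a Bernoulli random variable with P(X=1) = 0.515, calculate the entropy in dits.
0.3008 dits

The binary entropy function is:
H(p) = -p log(p) - (1-p) log(1-p)

H(0.515) = -0.515 × log_10(0.515) - 0.485 × log_10(0.485)
H(0.515) = 0.3008 dits

Note: Binary entropy is maximized at p=0.5 (H=1 bit) and minimized at p=0 or p=1 (H=0).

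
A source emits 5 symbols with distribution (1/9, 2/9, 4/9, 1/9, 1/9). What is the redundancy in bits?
0.2631 bits

Redundancy measures how far a source is from maximum entropy:
R = H_max - H(X)

Maximum entropy for 5 symbols: H_max = log_2(5) = 2.3219 bits
Actual entropy: H(X) = 2.0588 bits
Redundancy: R = 2.3219 - 2.0588 = 0.2631 bits

This redundancy represents potential for compression: the source could be compressed by 0.2631 bits per symbol.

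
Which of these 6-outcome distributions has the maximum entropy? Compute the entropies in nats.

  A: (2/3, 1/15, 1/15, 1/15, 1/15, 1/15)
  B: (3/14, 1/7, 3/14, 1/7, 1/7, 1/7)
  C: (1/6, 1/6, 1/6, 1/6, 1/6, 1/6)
C

For a discrete distribution over n outcomes, entropy is maximized by the uniform distribution.

Computing entropies:
H(A) = 1.1730 nats
H(B) = 1.7721 nats
H(C) = 1.7918 nats

The uniform distribution (where all probabilities equal 1/6) achieves the maximum entropy of log_e(6) = 1.7918 nats.

Distribution C has the highest entropy.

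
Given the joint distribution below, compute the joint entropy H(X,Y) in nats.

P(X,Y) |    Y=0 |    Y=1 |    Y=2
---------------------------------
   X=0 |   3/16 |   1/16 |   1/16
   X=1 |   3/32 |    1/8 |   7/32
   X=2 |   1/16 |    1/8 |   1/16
2.0813 nats

Joint entropy is H(X,Y) = -Σ_{x,y} p(x,y) log p(x,y).

Summing over all non-zero entries:
H(X,Y) = -[3/16·log_e(3/16) + 1/16·log_e(1/16) + 1/16·log_e(1/16) + 3/32·log_e(3/32) + 1/8·log_e(1/8) + 7/32·log_e(7/32) + 1/16·log_e(1/16) + 1/8·log_e(1/8) + 1/16·log_e(1/16)]
H(X,Y) = 2.0813 nats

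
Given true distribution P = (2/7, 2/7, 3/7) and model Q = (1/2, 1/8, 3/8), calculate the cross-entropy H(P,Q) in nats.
1.2125 nats

Cross-entropy: H(P,Q) = -Σ p(x) log q(x)

Alternatively: H(P,Q) = H(P) + D_KL(P||Q)
H(P) = 1.0790 nats
D_KL(P||Q) = 0.1335 nats

H(P,Q) = 1.0790 + 0.1335 = 1.2125 nats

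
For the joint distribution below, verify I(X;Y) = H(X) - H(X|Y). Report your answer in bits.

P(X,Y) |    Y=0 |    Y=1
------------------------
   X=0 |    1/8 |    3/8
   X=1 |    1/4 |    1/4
I(X;Y) = 0.0488 bits

Mutual information has multiple equivalent forms:
- I(X;Y) = H(X) - H(X|Y)
- I(X;Y) = H(Y) - H(Y|X)
- I(X;Y) = H(X) + H(Y) - H(X,Y)

Computing all quantities:
H(X) = 1.0000, H(Y) = 0.9544, H(X,Y) = 1.9056
H(X|Y) = 0.9512, H(Y|X) = 0.9056

Verification:
H(X) - H(X|Y) = 1.0000 - 0.9512 = 0.0488
H(Y) - H(Y|X) = 0.9544 - 0.9056 = 0.0488
H(X) + H(Y) - H(X,Y) = 1.0000 + 0.9544 - 1.9056 = 0.0488

All forms give I(X;Y) = 0.0488 bits. ✓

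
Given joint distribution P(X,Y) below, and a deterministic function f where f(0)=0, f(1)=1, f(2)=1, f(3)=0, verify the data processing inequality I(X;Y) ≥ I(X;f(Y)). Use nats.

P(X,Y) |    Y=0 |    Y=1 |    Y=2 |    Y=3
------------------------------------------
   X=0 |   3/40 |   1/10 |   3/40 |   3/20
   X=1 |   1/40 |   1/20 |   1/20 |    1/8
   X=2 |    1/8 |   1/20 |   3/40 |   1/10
I(X;Y) = 0.0384, I(X;f(Y)) = 0.0025, inequality holds: 0.0384 ≥ 0.0025

Data Processing Inequality: For any Markov chain X → Y → Z, we have I(X;Y) ≥ I(X;Z).

Here Z = f(Y) is a deterministic function of Y, forming X → Y → Z.

Original I(X;Y) = 0.0384 nats

After applying f:
P(X,Z) where Z=f(Y):
- P(X,Z=0) = P(X,Y=0) + P(X,Y=3)
- P(X,Z=1) = P(X,Y=1) + P(X,Y=2)

I(X;Z) = I(X;f(Y)) = 0.0025 nats

Verification: 0.0384 ≥ 0.0025 ✓

Information cannot be created by processing; the function f can only lose information about X.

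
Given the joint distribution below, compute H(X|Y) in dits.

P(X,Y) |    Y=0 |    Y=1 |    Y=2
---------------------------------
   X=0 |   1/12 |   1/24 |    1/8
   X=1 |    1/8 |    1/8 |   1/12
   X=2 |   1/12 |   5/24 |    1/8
0.4459 dits

Using the chain rule: H(X|Y) = H(X,Y) - H(Y)

First, compute H(X,Y) = 0.9208 dits

Marginal P(Y) = (7/24, 3/8, 1/3)
H(Y) = 0.4749 dits

H(X|Y) = H(X,Y) - H(Y) = 0.9208 - 0.4749 = 0.4459 dits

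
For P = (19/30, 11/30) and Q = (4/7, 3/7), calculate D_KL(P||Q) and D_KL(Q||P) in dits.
D_KL(P||Q) = 0.0034, D_KL(Q||P) = 0.0035

KL divergence is not symmetric: D_KL(P||Q) ≠ D_KL(Q||P) in general.

D_KL(P||Q) = 0.0034 dits
D_KL(Q||P) = 0.0035 dits

No, they are not equal!

This asymmetry is why KL divergence is not a true distance metric.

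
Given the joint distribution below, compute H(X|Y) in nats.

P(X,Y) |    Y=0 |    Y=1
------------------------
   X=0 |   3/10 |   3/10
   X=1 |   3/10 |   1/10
0.6408 nats

Using the chain rule: H(X|Y) = H(X,Y) - H(Y)

First, compute H(X,Y) = 1.3138 nats

Marginal P(Y) = (3/5, 2/5)
H(Y) = 0.6730 nats

H(X|Y) = H(X,Y) - H(Y) = 1.3138 - 0.6730 = 0.6408 nats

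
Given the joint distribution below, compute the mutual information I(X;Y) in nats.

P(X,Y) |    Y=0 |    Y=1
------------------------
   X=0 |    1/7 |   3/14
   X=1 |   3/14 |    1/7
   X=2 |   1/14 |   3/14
0.0415 nats

Mutual information: I(X;Y) = H(X) + H(Y) - H(X,Y)

Marginals:
P(X) = (5/14, 5/14, 2/7), H(X) = 1.0934 nats
P(Y) = (3/7, 4/7), H(Y) = 0.6829 nats

Joint entropy: H(X,Y) = 1.7348 nats

I(X;Y) = 1.0934 + 0.6829 - 1.7348 = 0.0415 nats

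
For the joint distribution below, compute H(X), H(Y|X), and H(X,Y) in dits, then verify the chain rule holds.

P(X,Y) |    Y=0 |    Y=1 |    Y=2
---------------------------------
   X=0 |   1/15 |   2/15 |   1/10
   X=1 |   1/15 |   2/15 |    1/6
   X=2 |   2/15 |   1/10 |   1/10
H(X,Y) = 0.9365, H(X) = 0.4757, H(Y|X) = 0.4609 (all in dits)

Chain rule: H(X,Y) = H(X) + H(Y|X)

Left side — joint entropy directly:
H(X,Y) = -Σ p(x,y) log p(x,y) = 0.9365 dits

Right side — compute H(Y|X) from the conditional distributions:
P(X) = (3/10, 11/30, 1/3), so H(X) = 0.4757 dits
H(Y|X) = Σ_x P(X=x) · H(Y|X=x):
  P(Y|X=0) = (2/9, 4/9, 1/3), H(Y|X=0) = 0.4607, weight P(X=0) = 3/10
  P(Y|X=1) = (2/11, 4/11, 5/11), H(Y|X=1) = 0.4500, weight P(X=1) = 11/30
  P(Y|X=2) = (2/5, 3/10, 3/10), H(Y|X=2) = 0.4729, weight P(X=2) = 1/3
H(Y|X) = 0.4609 dits

H(X) + H(Y|X) = 0.4757 + 0.4609 = 0.9365 dits

Both sides equal 0.9365 dits. ✓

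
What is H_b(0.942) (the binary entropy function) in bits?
0.3195 bits

The binary entropy function is:
H(p) = -p log(p) - (1-p) log(1-p)

H(0.942) = -0.942 × log_2(0.942) - 0.058 × log_2(0.058)
H(0.942) = 0.3195 bits

Note: Binary entropy is maximized at p=0.5 (H=1 bit) and minimized at p=0 or p=1 (H=0).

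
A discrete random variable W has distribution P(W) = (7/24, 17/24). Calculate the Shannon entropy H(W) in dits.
0.2622 dits

Shannon entropy is H(X) = -Σ p(x) log p(x).

For P = (7/24, 17/24):
H = -7/24 × log_10(7/24) -17/24 × log_10(17/24)
H = 0.2622 dits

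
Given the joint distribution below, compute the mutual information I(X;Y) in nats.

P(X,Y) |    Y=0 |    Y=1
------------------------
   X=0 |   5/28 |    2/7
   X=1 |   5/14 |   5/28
0.0403 nats

Mutual information: I(X;Y) = H(X) + H(Y) - H(X,Y)

Marginals:
P(X) = (13/28, 15/28), H(X) = 0.6906 nats
P(Y) = (15/28, 13/28), H(Y) = 0.6906 nats

Joint entropy: H(X,Y) = 1.3409 nats

I(X;Y) = 0.6906 + 0.6906 - 1.3409 = 0.0403 nats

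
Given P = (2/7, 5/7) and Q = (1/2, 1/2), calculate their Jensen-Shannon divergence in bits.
0.0351 bits

Jensen-Shannon divergence is:
JSD(P||Q) = 0.5 × D_KL(P||M) + 0.5 × D_KL(Q||M)
where M = 0.5 × (P + Q) is the mixture distribution.

M = 0.5 × (2/7, 5/7) + 0.5 × (1/2, 1/2) = (11/28, 17/28)

D_KL(P||M) = 0.0362 bits
D_KL(Q||M) = 0.0339 bits

JSD(P||Q) = 0.5 × 0.0362 + 0.5 × 0.0339 = 0.0351 bits

Unlike KL divergence, JSD is symmetric and bounded: 0 ≤ JSD ≤ log(2).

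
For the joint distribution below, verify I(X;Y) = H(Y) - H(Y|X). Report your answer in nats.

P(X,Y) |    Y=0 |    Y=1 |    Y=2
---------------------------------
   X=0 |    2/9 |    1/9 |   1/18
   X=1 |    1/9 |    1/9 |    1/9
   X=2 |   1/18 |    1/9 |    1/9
I(X;Y) = 0.0584 nats

Mutual information has multiple equivalent forms:
- I(X;Y) = H(X) - H(X|Y)
- I(X;Y) = H(Y) - H(Y|X)
- I(X;Y) = H(X) + H(Y) - H(X,Y)

Computing all quantities:
H(X) = 1.0893, H(Y) = 1.0893, H(X,Y) = 2.1202
H(X|Y) = 1.0309, H(Y|X) = 1.0309

Verification:
H(X) - H(X|Y) = 1.0893 - 1.0309 = 0.0584
H(Y) - H(Y|X) = 1.0893 - 1.0309 = 0.0584
H(X) + H(Y) - H(X,Y) = 1.0893 + 1.0893 - 2.1202 = 0.0584

All forms give I(X;Y) = 0.0584 nats. ✓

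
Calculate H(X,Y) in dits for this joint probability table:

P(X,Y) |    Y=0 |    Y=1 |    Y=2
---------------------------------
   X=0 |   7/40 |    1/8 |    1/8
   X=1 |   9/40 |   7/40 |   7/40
0.7689 dits

Joint entropy is H(X,Y) = -Σ_{x,y} p(x,y) log p(x,y).

Summing over all non-zero entries:
H(X,Y) = -[7/40·log_10(7/40) + 1/8·log_10(1/8) + 1/8·log_10(1/8) + 9/40·log_10(9/40) + 7/40·log_10(7/40) + 7/40·log_10(7/40)]
H(X,Y) = 0.7689 dits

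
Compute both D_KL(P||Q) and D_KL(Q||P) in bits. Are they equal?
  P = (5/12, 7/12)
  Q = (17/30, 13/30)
D_KL(P||Q) = 0.0653, D_KL(Q||P) = 0.0655

KL divergence is not symmetric: D_KL(P||Q) ≠ D_KL(Q||P) in general.

D_KL(P||Q) = 0.0653 bits
D_KL(Q||P) = 0.0655 bits

No, they are not equal!

This asymmetry is why KL divergence is not a true distance metric.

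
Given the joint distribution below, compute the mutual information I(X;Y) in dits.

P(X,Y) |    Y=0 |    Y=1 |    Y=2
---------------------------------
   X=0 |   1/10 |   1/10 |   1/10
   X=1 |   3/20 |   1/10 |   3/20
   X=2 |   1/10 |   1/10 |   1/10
0.0017 dits

Mutual information: I(X;Y) = H(X) + H(Y) - H(X,Y)

Marginals:
P(X) = (3/10, 2/5, 3/10), H(X) = 0.4729 dits
P(Y) = (7/20, 3/10, 7/20), H(Y) = 0.4760 dits

Joint entropy: H(X,Y) = 0.9472 dits

I(X;Y) = 0.4729 + 0.4760 - 0.9472 = 0.0017 dits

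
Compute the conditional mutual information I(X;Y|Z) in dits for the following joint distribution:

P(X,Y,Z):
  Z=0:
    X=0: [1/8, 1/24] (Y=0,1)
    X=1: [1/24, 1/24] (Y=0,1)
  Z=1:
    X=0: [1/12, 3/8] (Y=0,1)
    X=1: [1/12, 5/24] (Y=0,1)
0.0057 dits

Conditional mutual information: I(X;Y|Z) = H(X|Z) + H(Y|Z) - H(X,Y|Z)

H(Z) = 0.2442
H(X,Z) = 0.5310 → H(X|Z) = 0.2868
H(Y,Z) = 0.4859 → H(Y|Z) = 0.2416
H(X,Y,Z) = 0.7669 → H(X,Y|Z) = 0.5227

I(X;Y|Z) = 0.2868 + 0.2416 - 0.5227 = 0.0057 dits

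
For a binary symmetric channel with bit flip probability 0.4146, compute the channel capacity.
0.0211 bits

For a binary symmetric channel (BSC) with error probability p:
Capacity C = 1 - H(p) bits per symbol

where H(p) = -p log₂(p) - (1-p) log₂(1-p) is the binary entropy function.

H(0.4146) = 0.9789 bits
C = 1 - 0.9789 = 0.0211 bits per symbol

This means we can reliably transmit up to 0.0211 bits of information per channel use.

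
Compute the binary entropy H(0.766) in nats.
0.5441 nats

The binary entropy function is:
H(p) = -p log(p) - (1-p) log(1-p)

H(0.766) = -0.766 × log_e(0.766) - 0.234 × log_e(0.234)
H(0.766) = 0.5441 nats

Note: Binary entropy is maximized at p=0.5 (H=1 bit) and minimized at p=0 or p=1 (H=0).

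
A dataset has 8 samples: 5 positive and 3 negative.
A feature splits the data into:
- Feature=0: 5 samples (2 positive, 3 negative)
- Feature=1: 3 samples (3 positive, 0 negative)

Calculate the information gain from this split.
0.3476 bits

Information Gain = H(Y) - H(Y|Feature)

Before split:
P(positive) = 5/8 = 0.6250
H(Y) = 0.9544 bits

After split:
Feature=0: H = 0.9710 bits (weight = 5/8)
Feature=1: H = 0.0000 bits (weight = 3/8)
H(Y|Feature) = (5/8)×0.9710 + (3/8)×0.0000 = 0.6068 bits

Information Gain = 0.9544 - 0.6068 = 0.3476 bits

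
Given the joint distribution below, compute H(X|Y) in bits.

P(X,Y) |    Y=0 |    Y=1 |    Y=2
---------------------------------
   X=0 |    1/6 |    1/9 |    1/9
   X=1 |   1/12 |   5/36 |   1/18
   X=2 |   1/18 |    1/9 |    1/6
1.4943 bits

Using the chain rule: H(X|Y) = H(X,Y) - H(Y)

First, compute H(X,Y) = 3.0759 bits

Marginal P(Y) = (11/36, 13/36, 1/3)
H(Y) = 1.5816 bits

H(X|Y) = H(X,Y) - H(Y) = 3.0759 - 1.5816 = 1.4943 bits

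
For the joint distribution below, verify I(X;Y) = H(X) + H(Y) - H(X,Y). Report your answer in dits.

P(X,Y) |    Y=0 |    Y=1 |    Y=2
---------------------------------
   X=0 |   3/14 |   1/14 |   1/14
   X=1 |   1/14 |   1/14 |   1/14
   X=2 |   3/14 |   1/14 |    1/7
I(X;Y) = 0.0114 dits

Mutual information has multiple equivalent forms:
- I(X;Y) = H(X) - H(X|Y)
- I(X;Y) = H(Y) - H(Y|X)
- I(X;Y) = H(X) + H(Y) - H(X,Y)

Computing all quantities:
H(X) = 0.4608, H(Y) = 0.4493, H(X,Y) = 0.8986
H(X|Y) = 0.4493, H(Y|X) = 0.4379

Verification:
H(X) - H(X|Y) = 0.4608 - 0.4493 = 0.0114
H(Y) - H(Y|X) = 0.4493 - 0.4379 = 0.0114
H(X) + H(Y) - H(X,Y) = 0.4608 + 0.4493 - 0.8986 = 0.0114

All forms give I(X;Y) = 0.0114 dits. ✓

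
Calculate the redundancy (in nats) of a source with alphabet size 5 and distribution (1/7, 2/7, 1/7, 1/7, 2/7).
0.0596 nats

Redundancy measures how far a source is from maximum entropy:
R = H_max - H(X)

Maximum entropy for 5 symbols: H_max = log_e(5) = 1.6094 nats
Actual entropy: H(X) = 1.5498 nats
Redundancy: R = 1.6094 - 1.5498 = 0.0596 nats

This redundancy represents potential for compression: the source could be compressed by 0.0596 nats per symbol.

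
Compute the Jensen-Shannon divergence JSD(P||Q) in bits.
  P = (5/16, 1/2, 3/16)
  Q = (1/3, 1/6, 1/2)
0.1163 bits

Jensen-Shannon divergence is:
JSD(P||Q) = 0.5 × D_KL(P||M) + 0.5 × D_KL(Q||M)
where M = 0.5 × (P + Q) is the mixture distribution.

M = 0.5 × (5/16, 1/2, 3/16) + 0.5 × (1/3, 1/6, 1/2) = (0.322917, 1/3, 11/32)

D_KL(P||M) = 0.1137 bits
D_KL(Q||M) = 0.1189 bits

JSD(P||Q) = 0.5 × 0.1137 + 0.5 × 0.1189 = 0.1163 bits

Unlike KL divergence, JSD is symmetric and bounded: 0 ≤ JSD ≤ log(2).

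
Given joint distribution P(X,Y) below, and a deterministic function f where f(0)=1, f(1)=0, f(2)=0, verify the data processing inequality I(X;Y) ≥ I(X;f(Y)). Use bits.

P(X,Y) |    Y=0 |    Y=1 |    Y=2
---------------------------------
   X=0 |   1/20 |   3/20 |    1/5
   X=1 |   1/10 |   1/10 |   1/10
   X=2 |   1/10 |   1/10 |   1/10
I(X;Y) = 0.0456, I(X;f(Y)) = 0.0429, inequality holds: 0.0456 ≥ 0.0429

Data Processing Inequality: For any Markov chain X → Y → Z, we have I(X;Y) ≥ I(X;Z).

Here Z = f(Y) is a deterministic function of Y, forming X → Y → Z.

Original I(X;Y) = 0.0456 bits

After applying f:
P(X,Z) where Z=f(Y):
- P(X,Z=0) = P(X,Y=1) + P(X,Y=2)
- P(X,Z=1) = P(X,Y=0)

I(X;Z) = I(X;f(Y)) = 0.0429 bits

Verification: 0.0456 ≥ 0.0429 ✓

Information cannot be created by processing; the function f can only lose information about X.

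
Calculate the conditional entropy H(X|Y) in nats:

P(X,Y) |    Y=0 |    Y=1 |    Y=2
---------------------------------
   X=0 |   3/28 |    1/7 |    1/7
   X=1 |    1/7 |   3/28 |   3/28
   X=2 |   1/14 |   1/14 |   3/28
1.0709 nats

Using the chain rule: H(X|Y) = H(X,Y) - H(Y)

First, compute H(X,Y) = 2.1682 nats

Marginal P(Y) = (9/28, 9/28, 5/14)
H(Y) = 1.0974 nats

H(X|Y) = H(X,Y) - H(Y) = 2.1682 - 1.0974 = 1.0709 nats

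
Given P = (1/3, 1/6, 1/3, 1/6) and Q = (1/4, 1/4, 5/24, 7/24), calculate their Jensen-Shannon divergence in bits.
0.0333 bits

Jensen-Shannon divergence is:
JSD(P||Q) = 0.5 × D_KL(P||M) + 0.5 × D_KL(Q||M)
where M = 0.5 × (P + Q) is the mixture distribution.

M = 0.5 × (1/3, 1/6, 1/3, 1/6) + 0.5 × (1/4, 1/4, 5/24, 7/24) = (7/24, 5/24, 0.270833, 0.229167)

D_KL(P||M) = 0.0338 bits
D_KL(Q||M) = 0.0328 bits

JSD(P||Q) = 0.5 × 0.0338 + 0.5 × 0.0328 = 0.0333 bits

Unlike KL divergence, JSD is symmetric and bounded: 0 ≤ JSD ≤ log(2).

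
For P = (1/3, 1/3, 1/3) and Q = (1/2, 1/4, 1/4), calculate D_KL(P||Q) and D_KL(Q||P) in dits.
D_KL(P||Q) = 0.0246, D_KL(Q||P) = 0.0256

KL divergence is not symmetric: D_KL(P||Q) ≠ D_KL(Q||P) in general.

D_KL(P||Q) = 0.0246 dits
D_KL(Q||P) = 0.0256 dits

No, they are not equal!

This asymmetry is why KL divergence is not a true distance metric.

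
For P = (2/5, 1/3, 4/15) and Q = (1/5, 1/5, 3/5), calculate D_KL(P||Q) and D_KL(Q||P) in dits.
D_KL(P||Q) = 0.1004, D_KL(Q||P) = 0.1067

KL divergence is not symmetric: D_KL(P||Q) ≠ D_KL(Q||P) in general.

D_KL(P||Q) = 0.1004 dits
D_KL(Q||P) = 0.1067 dits

No, they are not equal!

This asymmetry is why KL divergence is not a true distance metric.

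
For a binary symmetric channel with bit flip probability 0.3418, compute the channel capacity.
0.0735 bits

For a binary symmetric channel (BSC) with error probability p:
Capacity C = 1 - H(p) bits per symbol

where H(p) = -p log₂(p) - (1-p) log₂(1-p) is the binary entropy function.

H(0.3418) = 0.9265 bits
C = 1 - 0.9265 = 0.0735 bits per symbol

This means we can reliably transmit up to 0.0735 bits of information per channel use.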